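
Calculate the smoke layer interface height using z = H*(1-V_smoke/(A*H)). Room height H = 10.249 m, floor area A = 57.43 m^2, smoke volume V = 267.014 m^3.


V/(A*H) = 0.45364
1 - 0.45364 = 0.54636
z = 10.249 * 0.54636 = 5.5996 m

5.5996 m


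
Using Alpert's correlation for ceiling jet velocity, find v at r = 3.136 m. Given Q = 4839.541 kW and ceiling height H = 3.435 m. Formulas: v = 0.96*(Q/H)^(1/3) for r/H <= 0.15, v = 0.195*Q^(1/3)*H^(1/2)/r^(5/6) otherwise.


r/H = 3.136 / 3.435 = 0.91295
r/H > 0.15, so v = 0.195*Q^(1/3)*H^(1/2)/r^(5/6)
Q^(1/3) = 16.915
H^(1/2) = 1.8534
r^(5/6) = 2.5921
v = 0.195 * 16.915 * 1.8534 / 2.5921 = 2.3584 m/s

2.3584 m/s


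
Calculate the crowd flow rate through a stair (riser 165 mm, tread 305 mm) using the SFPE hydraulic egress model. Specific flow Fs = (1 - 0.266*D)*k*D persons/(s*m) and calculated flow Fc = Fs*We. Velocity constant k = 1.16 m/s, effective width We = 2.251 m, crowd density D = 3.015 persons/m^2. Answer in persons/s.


1 - 0.266*D = 1 - 0.266*3.015 = 0.19801
Fs = 0.19801 * 1.16 * 3.015 = 0.69252 persons/(s*m)
Fc = 0.69252 * 2.251 = 1.5589 persons/s

1.5589 persons/s


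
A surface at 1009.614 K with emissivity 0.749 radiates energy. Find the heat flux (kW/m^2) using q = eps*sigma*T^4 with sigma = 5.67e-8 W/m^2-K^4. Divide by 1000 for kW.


T^4 = 1.0390e+12
q = 0.749 * 5.67e-8 * 1.0390e+12 / 1000 = 44.125 kW/m^2

44.125 kW/m^2


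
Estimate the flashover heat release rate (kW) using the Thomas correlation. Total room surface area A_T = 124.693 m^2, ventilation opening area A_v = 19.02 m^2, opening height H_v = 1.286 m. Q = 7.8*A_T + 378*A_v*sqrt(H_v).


7.8*A_T = 972.61
sqrt(H_v) = 1.1340
378*A_v*sqrt(H_v) = 8153.1
Q = 972.61 + 8153.1 = 9125.7 kW

9125.7 kW


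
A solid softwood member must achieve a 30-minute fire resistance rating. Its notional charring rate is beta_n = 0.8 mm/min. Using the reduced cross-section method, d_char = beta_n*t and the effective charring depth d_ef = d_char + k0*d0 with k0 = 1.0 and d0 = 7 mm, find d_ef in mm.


d_char = 0.8 * 30 = 24 mm
d_ef = 24 + 1.0*7 = 31 mm

31 mm


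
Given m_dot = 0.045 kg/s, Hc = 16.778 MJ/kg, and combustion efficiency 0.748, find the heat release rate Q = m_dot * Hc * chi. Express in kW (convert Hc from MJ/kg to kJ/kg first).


Hc = 16.778 MJ/kg = 16.778 * 1000 kJ/kg = 16778 kJ/kg
Q = 0.045 kg/s * 16778 kJ/kg * 0.748 = 564.75 kW

564.75 kW


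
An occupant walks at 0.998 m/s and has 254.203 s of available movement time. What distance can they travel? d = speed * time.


d = 0.998 * 254.203 = 253.69 m

253.69 m


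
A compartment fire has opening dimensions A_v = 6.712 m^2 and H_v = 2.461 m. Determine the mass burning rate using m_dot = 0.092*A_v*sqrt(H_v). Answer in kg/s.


sqrt(H_v) = 1.5688
m_dot = 0.092 * 6.712 * 1.5688 = 0.96871 kg/s

0.96871 kg/s


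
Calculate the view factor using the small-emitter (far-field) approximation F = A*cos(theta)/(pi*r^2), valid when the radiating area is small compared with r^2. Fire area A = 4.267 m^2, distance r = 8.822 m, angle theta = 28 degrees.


cos(28 deg) = 0.88295
pi*r^2 = 244.50
F = 4.267 * 0.88295 / 244.50 = 0.015409

0.015409


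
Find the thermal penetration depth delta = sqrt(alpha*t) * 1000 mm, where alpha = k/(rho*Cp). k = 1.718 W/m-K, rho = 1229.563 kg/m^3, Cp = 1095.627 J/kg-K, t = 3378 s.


alpha = 1.718 / (1229.563 * 1095.627) = 1.2753e-06 m^2/s
alpha * t = 0.0043079
delta = sqrt(0.0043079) * 1000 = 65.635 mm

65.635 mm


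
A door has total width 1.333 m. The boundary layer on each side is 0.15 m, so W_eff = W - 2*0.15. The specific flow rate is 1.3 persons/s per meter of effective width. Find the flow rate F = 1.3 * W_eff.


W_eff = 1.333 - 0.30 = 1.033 m
F = 1.3 * 1.033 = 1.3429 persons/s

1.3429 persons/s


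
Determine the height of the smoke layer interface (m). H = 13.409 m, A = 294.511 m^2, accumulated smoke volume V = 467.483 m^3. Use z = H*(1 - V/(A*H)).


V/(A*H) = 0.11838
1 - 0.11838 = 0.88162
z = 13.409 * 0.88162 = 11.822 m

11.822 m


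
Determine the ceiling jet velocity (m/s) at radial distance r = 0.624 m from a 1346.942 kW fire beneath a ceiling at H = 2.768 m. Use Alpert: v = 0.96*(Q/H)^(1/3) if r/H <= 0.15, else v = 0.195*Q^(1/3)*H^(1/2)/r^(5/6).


r/H = 0.624 / 2.768 = 0.22543
r/H > 0.15, so v = 0.195*Q^(1/3)*H^(1/2)/r^(5/6)
Q^(1/3) = 11.044
H^(1/2) = 1.6637
r^(5/6) = 0.67503
v = 0.195 * 11.044 * 1.6637 / 0.67503 = 5.3078 m/s

5.3078 m/s


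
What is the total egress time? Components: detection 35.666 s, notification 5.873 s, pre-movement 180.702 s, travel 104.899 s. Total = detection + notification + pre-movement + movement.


Total = 35.666 + 5.873 + 180.702 + 104.899 = 327.14 s

327.14 s


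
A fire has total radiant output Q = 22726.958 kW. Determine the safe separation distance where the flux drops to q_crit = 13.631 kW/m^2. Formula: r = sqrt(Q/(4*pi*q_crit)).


4*pi*q_crit = 171.29
Q/(4*pi*q_crit) = 132.68
r = sqrt(132.68) = 11.519 m

11.519 m


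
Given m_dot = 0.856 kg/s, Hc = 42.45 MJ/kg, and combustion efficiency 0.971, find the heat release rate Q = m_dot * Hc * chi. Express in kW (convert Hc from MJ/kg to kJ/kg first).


Hc = 42.45 MJ/kg = 42.45 * 1000 kJ/kg = 42450 kJ/kg
Q = 0.856 kg/s * 42450 kJ/kg * 0.971 = 35283 kW

35283 kW


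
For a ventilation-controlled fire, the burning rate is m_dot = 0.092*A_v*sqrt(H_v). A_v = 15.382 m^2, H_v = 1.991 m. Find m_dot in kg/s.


sqrt(H_v) = 1.4110
m_dot = 0.092 * 15.382 * 1.4110 = 1.9968 kg/s

1.9968 kg/s


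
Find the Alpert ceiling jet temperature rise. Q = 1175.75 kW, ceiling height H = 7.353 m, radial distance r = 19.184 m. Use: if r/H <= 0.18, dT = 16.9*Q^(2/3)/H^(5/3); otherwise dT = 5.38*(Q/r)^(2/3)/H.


r/H = 19.184 / 7.353 = 2.6090
r/H > 0.18, so dT = 5.38*(Q/r)^(2/3)/H
Q/r = 61.288
(Q/r)^(2/3) = 15.545
dT = 5.38 * 15.545 / 7.353 = 11.374 K

11.374 K


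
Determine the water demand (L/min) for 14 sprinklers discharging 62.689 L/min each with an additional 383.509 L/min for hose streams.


Sprinkler demand = 14 * 62.689 = 877.646 L/min
Total = 877.646 + 383.509 = 1261.155 L/min

1261.155 L/min


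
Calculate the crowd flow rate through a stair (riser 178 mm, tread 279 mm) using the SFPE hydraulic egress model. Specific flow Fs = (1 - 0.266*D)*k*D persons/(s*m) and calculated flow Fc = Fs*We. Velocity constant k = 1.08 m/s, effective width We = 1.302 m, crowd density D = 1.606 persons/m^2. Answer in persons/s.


1 - 0.266*D = 1 - 0.266*1.606 = 0.57280
Fs = 0.57280 * 1.08 * 1.606 = 0.99352 persons/(s*m)
Fc = 0.99352 * 1.302 = 1.2936 persons/s

1.2936 persons/s


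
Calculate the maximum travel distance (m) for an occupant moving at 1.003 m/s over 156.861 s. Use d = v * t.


d = 1.003 * 156.861 = 157.33 m

157.33 m


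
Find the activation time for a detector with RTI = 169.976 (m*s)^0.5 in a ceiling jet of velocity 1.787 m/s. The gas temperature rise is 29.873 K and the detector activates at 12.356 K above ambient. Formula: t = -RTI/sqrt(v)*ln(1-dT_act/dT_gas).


dT_act/dT_gas = 0.41362
ln(1 - 0.41362) = -0.53378
t = -169.976 / sqrt(1.787) * -0.53378 = 67.872 s

67.872 s


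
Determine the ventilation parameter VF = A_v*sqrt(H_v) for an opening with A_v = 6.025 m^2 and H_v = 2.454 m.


sqrt(H_v) = 1.5665
VF = 6.025 * 1.5665 = 9.4383 m^(5/2)

9.4383 m^(5/2)


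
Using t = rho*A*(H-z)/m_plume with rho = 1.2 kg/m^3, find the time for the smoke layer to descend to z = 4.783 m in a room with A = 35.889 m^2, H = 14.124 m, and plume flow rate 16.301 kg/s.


H - z = 9.341 m
t = 1.2 * 35.889 * 9.341 / 16.301 = 24.679 s

24.679 s


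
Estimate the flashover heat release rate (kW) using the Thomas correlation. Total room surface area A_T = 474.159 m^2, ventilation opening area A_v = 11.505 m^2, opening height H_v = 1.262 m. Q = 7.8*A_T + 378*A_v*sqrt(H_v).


7.8*A_T = 3698.4
sqrt(H_v) = 1.1234
378*A_v*sqrt(H_v) = 4885.5
Q = 3698.4 + 4885.5 = 8583.9 kW

8583.9 kW


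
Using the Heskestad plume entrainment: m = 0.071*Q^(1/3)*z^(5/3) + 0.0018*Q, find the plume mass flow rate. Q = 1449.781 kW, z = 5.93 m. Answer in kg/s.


Q^(1/3) = 11.318
z^(5/3) = 19.428
First term = 0.071 * 11.318 * 19.428 = 15.612
Second term = 0.0018 * 1449.781 = 2.6096
m = 18.221 kg/s

18.221 kg/s


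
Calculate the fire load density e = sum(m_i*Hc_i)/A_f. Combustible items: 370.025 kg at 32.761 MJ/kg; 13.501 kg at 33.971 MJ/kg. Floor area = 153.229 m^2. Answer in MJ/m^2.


Total energy = 370.025*32.761 + 13.501*33.971
= 12122.39 + 458.6425
= 12581.03 MJ
e = 12581.03 / 153.229 = 82.106 MJ/m^2

82.106 MJ/m^2


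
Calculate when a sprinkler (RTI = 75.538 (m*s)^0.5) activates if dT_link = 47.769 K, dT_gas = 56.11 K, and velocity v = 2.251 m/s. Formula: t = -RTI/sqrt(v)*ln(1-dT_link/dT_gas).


dT_link/dT_gas = 0.85135
ln(1 - 0.85135) = -1.9061
t = -75.538 / sqrt(2.251) * -1.9061 = 95.969 s

95.969 s


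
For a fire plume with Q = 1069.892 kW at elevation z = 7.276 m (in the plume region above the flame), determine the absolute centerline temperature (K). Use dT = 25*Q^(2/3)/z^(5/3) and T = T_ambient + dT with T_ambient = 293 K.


Q^(2/3) = 104.61
z^(5/3) = 27.320
dT = 25 * 104.61 / 27.320 = 95.722 K
T = 293 + 95.722 = 388.72 K

388.72 K


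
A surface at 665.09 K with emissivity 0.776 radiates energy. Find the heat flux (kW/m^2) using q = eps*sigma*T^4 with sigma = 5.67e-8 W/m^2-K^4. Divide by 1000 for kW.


T^4 = 1.9567e+11
q = 0.776 * 5.67e-8 * 1.9567e+11 / 1000 = 8.6093 kW/m^2

8.6093 kW/m^2


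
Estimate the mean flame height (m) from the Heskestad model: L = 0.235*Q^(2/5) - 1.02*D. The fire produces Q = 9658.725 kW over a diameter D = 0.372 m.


Q^(2/5) = 39.262
0.235 * Q^(2/5) = 9.2265
1.02 * D = 0.37944
L = 8.8470 m

8.8470 m


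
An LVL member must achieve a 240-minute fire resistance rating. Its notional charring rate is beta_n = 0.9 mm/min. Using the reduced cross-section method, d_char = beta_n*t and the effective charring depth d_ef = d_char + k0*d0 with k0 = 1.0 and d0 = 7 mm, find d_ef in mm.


d_char = 0.9 * 240 = 216 mm
d_ef = 216 + 1.0*7 = 223 mm

223 mm


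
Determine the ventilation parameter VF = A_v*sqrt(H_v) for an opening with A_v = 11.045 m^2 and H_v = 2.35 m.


sqrt(H_v) = 1.5330
VF = 11.045 * 1.5330 = 16.932 m^(5/2)

16.932 m^(5/2)


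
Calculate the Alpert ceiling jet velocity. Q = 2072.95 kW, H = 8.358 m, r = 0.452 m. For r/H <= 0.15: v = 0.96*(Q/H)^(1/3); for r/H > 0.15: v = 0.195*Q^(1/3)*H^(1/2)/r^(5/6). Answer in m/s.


r/H = 0.452 / 8.358 = 0.054080
r/H <= 0.15, so v = 0.96*(Q/H)^(1/3)
Q/H = 248.02
(Q/H)^(1/3) = 6.2829
v = 0.96 * 6.2829 = 6.0316 m/s

6.0316 m/s


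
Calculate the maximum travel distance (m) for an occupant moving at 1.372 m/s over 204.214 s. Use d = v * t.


d = 1.372 * 204.214 = 280.18 m

280.18 m


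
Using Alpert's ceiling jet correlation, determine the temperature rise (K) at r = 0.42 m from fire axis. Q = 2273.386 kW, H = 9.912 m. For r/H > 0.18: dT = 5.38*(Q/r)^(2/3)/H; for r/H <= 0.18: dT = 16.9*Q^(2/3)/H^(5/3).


r/H = 0.42 / 9.912 = 0.042373
r/H <= 0.18, so dT = 16.9*Q^(2/3)/H^(5/3)
Q^(2/3) = 172.89
H^(5/3) = 45.737
dT = 16.9 * 172.89 / 45.737 = 63.885 K

63.885 K


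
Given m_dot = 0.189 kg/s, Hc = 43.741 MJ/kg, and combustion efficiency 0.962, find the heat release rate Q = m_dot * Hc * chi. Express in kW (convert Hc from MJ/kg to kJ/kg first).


Hc = 43.741 MJ/kg = 43.741 * 1000 kJ/kg = 43741 kJ/kg
Q = 0.189 kg/s * 43741 kJ/kg * 0.962 = 7952.9 kW

7952.9 kW


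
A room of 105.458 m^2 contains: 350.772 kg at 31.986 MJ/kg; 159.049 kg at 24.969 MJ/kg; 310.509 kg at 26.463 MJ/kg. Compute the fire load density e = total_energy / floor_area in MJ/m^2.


Total energy = 350.772*31.986 + 159.049*24.969 + 310.509*26.463
= 11219.79 + 3971.294 + 8217.000
= 23408.09 MJ
e = 23408.09 / 105.458 = 221.97 MJ/m^2

221.97 MJ/m^2


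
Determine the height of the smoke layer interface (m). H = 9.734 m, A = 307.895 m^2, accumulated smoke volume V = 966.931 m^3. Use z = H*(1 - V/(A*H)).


V/(A*H) = 0.32263
1 - 0.32263 = 0.67737
z = 9.734 * 0.67737 = 6.5935 m

6.5935 m


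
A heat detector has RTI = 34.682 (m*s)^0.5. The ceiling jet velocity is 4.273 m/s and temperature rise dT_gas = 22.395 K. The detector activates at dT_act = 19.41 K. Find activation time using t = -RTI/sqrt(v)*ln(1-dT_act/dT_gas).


dT_act/dT_gas = 0.86671
ln(1 - 0.86671) = -2.0152
t = -34.682 / sqrt(4.273) * -2.0152 = 33.811 s

33.811 s


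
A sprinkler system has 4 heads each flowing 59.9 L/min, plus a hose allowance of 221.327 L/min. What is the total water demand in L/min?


Sprinkler demand = 4 * 59.9 = 239.6 L/min
Total = 239.6 + 221.327 = 460.927 L/min

460.927 L/min


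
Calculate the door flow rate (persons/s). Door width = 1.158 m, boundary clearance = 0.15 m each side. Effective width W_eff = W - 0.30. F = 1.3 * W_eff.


W_eff = 1.158 - 0.30 = 0.858 m
F = 1.3 * 0.858 = 1.1154 persons/s

1.1154 persons/s


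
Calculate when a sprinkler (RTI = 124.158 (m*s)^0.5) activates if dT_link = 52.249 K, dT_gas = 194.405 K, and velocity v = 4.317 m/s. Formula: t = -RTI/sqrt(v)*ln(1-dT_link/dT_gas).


dT_link/dT_gas = 0.26876
ln(1 - 0.26876) = -0.31302
t = -124.158 / sqrt(4.317) * -0.31302 = 18.705 s

18.705 s


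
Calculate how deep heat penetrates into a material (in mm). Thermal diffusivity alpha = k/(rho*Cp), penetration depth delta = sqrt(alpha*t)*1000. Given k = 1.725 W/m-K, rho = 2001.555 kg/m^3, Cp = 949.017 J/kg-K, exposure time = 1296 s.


alpha = 1.725 / (2001.555 * 949.017) = 9.0813e-07 m^2/s
alpha * t = 0.0011769
delta = sqrt(0.0011769) * 1000 = 34.306 mm

34.306 mm


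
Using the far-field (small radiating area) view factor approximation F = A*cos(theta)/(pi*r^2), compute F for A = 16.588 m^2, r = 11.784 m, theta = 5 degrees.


cos(5 deg) = 0.99619
pi*r^2 = 436.25
F = 16.588 * 0.99619 / 436.25 = 0.037879

0.037879


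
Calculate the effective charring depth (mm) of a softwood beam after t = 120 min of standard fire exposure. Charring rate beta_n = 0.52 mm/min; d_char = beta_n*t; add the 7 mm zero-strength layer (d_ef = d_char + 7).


d_char = 0.52 * 120 = 62.4 mm
d_ef = 62.4 + 1.0*7 = 69.4 mm

69.4 mm


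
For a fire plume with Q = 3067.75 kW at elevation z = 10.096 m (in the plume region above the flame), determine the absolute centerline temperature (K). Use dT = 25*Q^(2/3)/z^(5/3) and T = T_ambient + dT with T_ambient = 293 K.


Q^(2/3) = 211.13
z^(5/3) = 47.161
dT = 25 * 211.13 / 47.161 = 111.92 K
T = 293 + 111.92 = 404.92 K

404.92 K


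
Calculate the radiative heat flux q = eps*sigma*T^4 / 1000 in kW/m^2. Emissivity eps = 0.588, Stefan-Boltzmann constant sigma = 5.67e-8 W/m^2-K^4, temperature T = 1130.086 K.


T^4 = 1.6310e+12
q = 0.588 * 5.67e-8 * 1.6310e+12 / 1000 = 54.376 kW/m^2

54.376 kW/m^2


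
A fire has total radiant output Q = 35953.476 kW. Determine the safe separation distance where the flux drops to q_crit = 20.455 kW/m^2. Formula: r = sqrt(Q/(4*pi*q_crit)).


4*pi*q_crit = 257.05
Q/(4*pi*q_crit) = 139.87
r = sqrt(139.87) = 11.827 m

11.827 m


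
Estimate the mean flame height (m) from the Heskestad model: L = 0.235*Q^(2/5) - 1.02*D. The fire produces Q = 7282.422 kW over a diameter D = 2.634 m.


Q^(2/5) = 35.068
0.235 * Q^(2/5) = 8.2410
1.02 * D = 2.6867
L = 5.5543 m

5.5543 m


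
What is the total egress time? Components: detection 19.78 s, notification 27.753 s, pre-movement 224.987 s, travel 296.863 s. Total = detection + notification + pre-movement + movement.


Total = 19.78 + 27.753 + 224.987 + 296.863 = 569.383 s

569.383 s


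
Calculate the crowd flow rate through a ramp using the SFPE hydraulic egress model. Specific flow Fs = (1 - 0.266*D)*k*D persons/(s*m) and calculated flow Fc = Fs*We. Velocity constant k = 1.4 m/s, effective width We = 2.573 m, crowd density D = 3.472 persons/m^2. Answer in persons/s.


1 - 0.266*D = 1 - 0.266*3.472 = 0.076448
Fs = 0.076448 * 1.4 * 3.472 = 0.37160 persons/(s*m)
Fc = 0.37160 * 2.573 = 0.95612 persons/s

0.95612 persons/s


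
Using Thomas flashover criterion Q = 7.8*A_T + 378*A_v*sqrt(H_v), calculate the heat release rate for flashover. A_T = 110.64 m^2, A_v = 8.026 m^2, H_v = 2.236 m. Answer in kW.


7.8*A_T = 862.992
sqrt(H_v) = 1.4953
378*A_v*sqrt(H_v) = 4536.6
Q = 862.992 + 4536.6 = 5399.6 kW

5399.6 kW


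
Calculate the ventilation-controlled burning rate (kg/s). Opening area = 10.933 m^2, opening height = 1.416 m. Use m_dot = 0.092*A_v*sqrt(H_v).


sqrt(H_v) = 1.1900
m_dot = 0.092 * 10.933 * 1.1900 = 1.1969 kg/s

1.1969 kg/s


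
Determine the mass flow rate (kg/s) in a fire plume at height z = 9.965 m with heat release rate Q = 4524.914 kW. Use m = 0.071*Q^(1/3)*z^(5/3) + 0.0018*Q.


Q^(1/3) = 16.540
z^(5/3) = 46.145
First term = 0.071 * 16.540 * 46.145 = 54.191
Second term = 0.0018 * 4524.914 = 8.1448
m = 62.335 kg/s

62.335 kg/s


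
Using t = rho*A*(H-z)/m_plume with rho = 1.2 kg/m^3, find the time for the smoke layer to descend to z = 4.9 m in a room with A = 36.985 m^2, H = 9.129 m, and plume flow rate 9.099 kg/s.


H - z = 4.229 m
t = 1.2 * 36.985 * 4.229 / 9.099 = 20.628 s

20.628 s


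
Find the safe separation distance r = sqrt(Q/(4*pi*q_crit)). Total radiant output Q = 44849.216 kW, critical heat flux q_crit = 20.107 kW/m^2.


4*pi*q_crit = 252.67
Q/(4*pi*q_crit) = 177.50
r = sqrt(177.50) = 13.323 m

13.323 m


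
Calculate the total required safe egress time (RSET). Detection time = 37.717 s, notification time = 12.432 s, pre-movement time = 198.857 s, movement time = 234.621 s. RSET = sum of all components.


Total = 37.717 + 12.432 + 198.857 + 234.621 = 483.627 s

483.627 s


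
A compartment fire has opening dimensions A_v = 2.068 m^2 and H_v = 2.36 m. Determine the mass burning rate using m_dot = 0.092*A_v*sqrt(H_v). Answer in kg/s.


sqrt(H_v) = 1.5362
m_dot = 0.092 * 2.068 * 1.5362 = 0.29228 kg/s

0.29228 kg/s


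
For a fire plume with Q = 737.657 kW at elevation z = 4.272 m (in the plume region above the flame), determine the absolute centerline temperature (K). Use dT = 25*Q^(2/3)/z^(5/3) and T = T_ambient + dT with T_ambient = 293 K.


Q^(2/3) = 81.640
z^(5/3) = 11.247
dT = 25 * 81.640 / 11.247 = 181.46 K
T = 293 + 181.46 = 474.46 K

474.46 K


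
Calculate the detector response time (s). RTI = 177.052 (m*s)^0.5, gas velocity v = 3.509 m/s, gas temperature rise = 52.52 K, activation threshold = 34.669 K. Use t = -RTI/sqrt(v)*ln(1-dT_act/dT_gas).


dT_act/dT_gas = 0.66011
ln(1 - 0.66011) = -1.0791
t = -177.052 / sqrt(3.509) * -1.0791 = 102.00 s

102.00 s


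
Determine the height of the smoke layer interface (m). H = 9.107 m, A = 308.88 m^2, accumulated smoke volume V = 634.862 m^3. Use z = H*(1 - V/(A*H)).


V/(A*H) = 0.22569
1 - 0.22569 = 0.77431
z = 9.107 * 0.77431 = 7.0516 m

7.0516 m


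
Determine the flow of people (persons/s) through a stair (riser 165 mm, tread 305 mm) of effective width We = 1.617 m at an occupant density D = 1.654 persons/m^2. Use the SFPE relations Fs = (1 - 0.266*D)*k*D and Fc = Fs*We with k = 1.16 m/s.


1 - 0.266*D = 1 - 0.266*1.654 = 0.56004
Fs = 0.56004 * 1.16 * 1.654 = 1.0745 persons/(s*m)
Fc = 1.0745 * 1.617 = 1.7375 persons/s

1.7375 persons/s


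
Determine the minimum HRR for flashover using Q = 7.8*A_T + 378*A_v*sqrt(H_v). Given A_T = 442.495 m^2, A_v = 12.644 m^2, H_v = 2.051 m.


7.8*A_T = 3451.461
sqrt(H_v) = 1.4321
378*A_v*sqrt(H_v) = 6844.8
Q = 3451.461 + 6844.8 = 10296 kW

10296 kW


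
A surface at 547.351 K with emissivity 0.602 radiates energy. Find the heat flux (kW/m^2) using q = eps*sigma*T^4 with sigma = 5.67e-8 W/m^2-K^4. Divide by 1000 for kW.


T^4 = 8.9756e+10
q = 0.602 * 5.67e-8 * 8.9756e+10 / 1000 = 3.0637 kW/m^2

3.0637 kW/m^2


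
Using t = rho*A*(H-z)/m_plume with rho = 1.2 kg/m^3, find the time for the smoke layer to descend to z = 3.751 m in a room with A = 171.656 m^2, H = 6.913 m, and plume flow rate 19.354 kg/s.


H - z = 3.162 m
t = 1.2 * 171.656 * 3.162 / 19.354 = 33.654 s

33.654 s


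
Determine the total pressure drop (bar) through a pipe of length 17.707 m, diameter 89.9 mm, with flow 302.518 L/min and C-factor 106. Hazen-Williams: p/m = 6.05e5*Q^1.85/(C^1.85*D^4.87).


Q^1.85 = 38850
C^1.85 = 5582.3
D^4.87 = 3.2720e+09
p/m = 0.0012868 bar/m
p_total = 0.0012868 * 17.707 = 0.022786 bar

0.022786 bar


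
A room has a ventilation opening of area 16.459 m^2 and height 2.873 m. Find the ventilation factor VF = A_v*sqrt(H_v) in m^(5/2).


sqrt(H_v) = 1.6950
VF = 16.459 * 1.6950 = 27.898 m^(5/2)

27.898 m^(5/2)


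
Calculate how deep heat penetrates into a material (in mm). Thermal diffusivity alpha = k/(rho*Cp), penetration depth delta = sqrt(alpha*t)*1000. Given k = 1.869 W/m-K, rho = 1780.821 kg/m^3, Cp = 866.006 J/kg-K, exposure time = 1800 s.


alpha = 1.869 / (1780.821 * 866.006) = 1.2119e-06 m^2/s
alpha * t = 0.0021814
delta = sqrt(0.0021814) * 1000 = 46.706 mm

46.706 mm


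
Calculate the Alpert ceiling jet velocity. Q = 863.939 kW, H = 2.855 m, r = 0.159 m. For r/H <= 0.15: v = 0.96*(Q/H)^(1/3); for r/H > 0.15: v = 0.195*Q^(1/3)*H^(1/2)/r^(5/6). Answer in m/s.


r/H = 0.159 / 2.855 = 0.055692
r/H <= 0.15, so v = 0.96*(Q/H)^(1/3)
Q/H = 302.61
(Q/H)^(1/3) = 6.7137
v = 0.96 * 6.7137 = 6.4451 m/s

6.4451 m/s


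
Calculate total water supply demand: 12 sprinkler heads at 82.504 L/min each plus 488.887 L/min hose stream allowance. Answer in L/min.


Sprinkler demand = 12 * 82.504 = 990.048 L/min
Total = 990.048 + 488.887 = 1478.935 L/min

1478.935 L/min


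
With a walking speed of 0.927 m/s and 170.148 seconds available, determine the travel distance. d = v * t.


d = 0.927 * 170.148 = 157.73 m

157.73 m


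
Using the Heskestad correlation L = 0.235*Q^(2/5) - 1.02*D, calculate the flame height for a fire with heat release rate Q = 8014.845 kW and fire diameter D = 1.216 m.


Q^(2/5) = 36.438
0.235 * Q^(2/5) = 8.5630
1.02 * D = 1.2403
L = 7.3227 m

7.3227 m


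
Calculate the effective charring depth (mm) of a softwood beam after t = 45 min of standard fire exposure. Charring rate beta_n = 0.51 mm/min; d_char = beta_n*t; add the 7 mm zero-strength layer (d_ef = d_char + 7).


d_char = 0.51 * 45 = 22.95 mm
d_ef = 22.95 + 1.0*7 = 29.95 mm

29.95 mm


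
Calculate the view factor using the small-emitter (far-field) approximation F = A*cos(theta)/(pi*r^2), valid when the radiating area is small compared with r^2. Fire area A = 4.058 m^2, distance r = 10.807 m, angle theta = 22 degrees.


cos(22 deg) = 0.92718
pi*r^2 = 366.91
F = 4.058 * 0.92718 / 366.91 = 0.010255

0.010255


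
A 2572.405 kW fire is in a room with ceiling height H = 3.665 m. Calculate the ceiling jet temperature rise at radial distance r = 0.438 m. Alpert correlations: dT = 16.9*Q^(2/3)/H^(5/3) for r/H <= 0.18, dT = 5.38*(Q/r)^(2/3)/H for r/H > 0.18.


r/H = 0.438 / 3.665 = 0.11951
r/H <= 0.18, so dT = 16.9*Q^(2/3)/H^(5/3)
Q^(2/3) = 187.74
H^(5/3) = 8.7121
dT = 16.9 * 187.74 / 8.7121 = 364.19 K

364.19 K


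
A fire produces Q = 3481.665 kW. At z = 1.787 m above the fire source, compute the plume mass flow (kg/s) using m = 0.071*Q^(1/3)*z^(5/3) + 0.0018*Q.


Q^(1/3) = 15.156
z^(5/3) = 2.6315
First term = 0.071 * 15.156 * 2.6315 = 2.8318
Second term = 0.0018 * 3481.665 = 6.2670
m = 9.0988 kg/s

9.0988 kg/s


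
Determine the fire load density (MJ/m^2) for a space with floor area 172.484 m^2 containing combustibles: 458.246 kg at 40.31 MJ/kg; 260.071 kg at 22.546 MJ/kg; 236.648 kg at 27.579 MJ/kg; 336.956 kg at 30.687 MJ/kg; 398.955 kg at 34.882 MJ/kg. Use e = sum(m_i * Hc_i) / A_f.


Total energy = 458.246*40.31 + 260.071*22.546 + 236.648*27.579 + 336.956*30.687 + 398.955*34.882
= 18471.90 + 5863.561 + 6526.515 + 10340.17 + 13916.35
= 55118.49 MJ
e = 55118.49 / 172.484 = 319.56 MJ/m^2

319.56 MJ/m^2


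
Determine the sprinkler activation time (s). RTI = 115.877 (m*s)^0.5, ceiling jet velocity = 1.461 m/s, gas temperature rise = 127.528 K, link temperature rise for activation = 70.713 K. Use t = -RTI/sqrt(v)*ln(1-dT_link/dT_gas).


dT_link/dT_gas = 0.55449
ln(1 - 0.55449) = -0.80854
t = -115.877 / sqrt(1.461) * -0.80854 = 77.512 s

77.512 s


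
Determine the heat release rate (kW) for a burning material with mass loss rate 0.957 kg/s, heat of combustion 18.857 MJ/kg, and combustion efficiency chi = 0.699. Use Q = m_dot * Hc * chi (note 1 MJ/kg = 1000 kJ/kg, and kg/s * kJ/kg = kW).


Hc = 18.857 MJ/kg = 18.857 * 1000 kJ/kg = 18857 kJ/kg
Q = 0.957 kg/s * 18857 kJ/kg * 0.699 = 12614 kW

12614 kW


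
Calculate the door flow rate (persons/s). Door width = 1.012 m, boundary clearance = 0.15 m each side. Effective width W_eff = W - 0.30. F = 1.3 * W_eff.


W_eff = 1.012 - 0.30 = 0.712 m
F = 1.3 * 0.712 = 0.92560 persons/s

0.92560 persons/s


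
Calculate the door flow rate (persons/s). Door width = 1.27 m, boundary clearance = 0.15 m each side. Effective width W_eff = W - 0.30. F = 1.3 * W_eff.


W_eff = 1.27 - 0.30 = 0.97 m
F = 1.3 * 0.97 = 1.261 persons/s

1.261 persons/s


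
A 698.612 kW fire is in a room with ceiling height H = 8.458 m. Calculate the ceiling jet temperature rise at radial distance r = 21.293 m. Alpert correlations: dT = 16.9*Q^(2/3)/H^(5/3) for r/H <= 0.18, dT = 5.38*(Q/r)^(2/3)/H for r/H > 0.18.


r/H = 21.293 / 8.458 = 2.5175
r/H > 0.18, so dT = 5.38*(Q/r)^(2/3)/H
Q/r = 32.809
(Q/r)^(2/3) = 10.249
dT = 5.38 * 10.249 / 8.458 = 6.5190 K

6.5190 K


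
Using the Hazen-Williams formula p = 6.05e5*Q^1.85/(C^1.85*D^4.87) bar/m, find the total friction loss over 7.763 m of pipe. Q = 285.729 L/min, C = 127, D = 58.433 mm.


Q^1.85 = 34955
C^1.85 = 7799.0
D^4.87 = 4.0144e+08
p/m = 0.0067547 bar/m
p_total = 0.0067547 * 7.763 = 0.052437 bar

0.052437 bar


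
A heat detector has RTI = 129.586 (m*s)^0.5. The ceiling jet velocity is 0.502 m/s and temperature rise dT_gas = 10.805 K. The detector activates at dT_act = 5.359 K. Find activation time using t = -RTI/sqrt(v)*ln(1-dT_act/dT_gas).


dT_act/dT_gas = 0.49597
ln(1 - 0.49597) = -0.68513
t = -129.586 / sqrt(0.502) * -0.68513 = 125.31 s

125.31 s


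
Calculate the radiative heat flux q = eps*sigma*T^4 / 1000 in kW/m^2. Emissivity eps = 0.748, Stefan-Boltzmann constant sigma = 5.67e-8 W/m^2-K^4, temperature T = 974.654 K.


T^4 = 9.0241e+11
q = 0.748 * 5.67e-8 * 9.0241e+11 / 1000 = 38.272 kW/m^2

38.272 kW/m^2


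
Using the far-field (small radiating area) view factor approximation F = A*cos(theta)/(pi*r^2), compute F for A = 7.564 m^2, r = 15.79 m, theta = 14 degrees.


cos(14 deg) = 0.97030
pi*r^2 = 783.27
F = 7.564 * 0.97030 / 783.27 = 0.0093700

0.0093700


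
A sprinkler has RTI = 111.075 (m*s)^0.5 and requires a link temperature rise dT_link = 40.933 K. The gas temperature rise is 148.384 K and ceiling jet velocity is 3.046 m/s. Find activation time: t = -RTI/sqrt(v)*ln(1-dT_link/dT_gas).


dT_link/dT_gas = 0.27586
ln(1 - 0.27586) = -0.32277
t = -111.075 / sqrt(3.046) * -0.32277 = 20.542 s

20.542 s


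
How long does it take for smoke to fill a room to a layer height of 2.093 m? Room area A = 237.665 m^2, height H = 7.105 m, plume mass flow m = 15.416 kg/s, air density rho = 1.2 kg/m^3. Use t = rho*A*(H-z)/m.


H - z = 5.012 m
t = 1.2 * 237.665 * 5.012 / 15.416 = 92.723 s

92.723 s


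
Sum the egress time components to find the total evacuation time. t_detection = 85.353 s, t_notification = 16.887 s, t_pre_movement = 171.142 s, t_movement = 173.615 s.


Total = 85.353 + 16.887 + 171.142 + 173.615 = 446.997 s

446.997 s


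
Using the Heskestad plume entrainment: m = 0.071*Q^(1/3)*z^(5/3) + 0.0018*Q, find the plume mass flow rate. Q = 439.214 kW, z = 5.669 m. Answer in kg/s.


Q^(1/3) = 7.6014
z^(5/3) = 18.024
First term = 0.071 * 7.6014 * 18.024 = 9.7273
Second term = 0.0018 * 439.214 = 0.79059
m = 10.518 kg/s

10.518 kg/s


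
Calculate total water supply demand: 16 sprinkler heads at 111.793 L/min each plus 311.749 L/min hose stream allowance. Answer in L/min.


Sprinkler demand = 16 * 111.793 = 1788.688 L/min
Total = 1788.688 + 311.749 = 2100.437 L/min

2100.437 L/min


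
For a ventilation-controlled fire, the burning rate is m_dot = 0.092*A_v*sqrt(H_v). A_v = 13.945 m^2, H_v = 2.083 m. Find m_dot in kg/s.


sqrt(H_v) = 1.4433
m_dot = 0.092 * 13.945 * 1.4433 = 1.8516 kg/s

1.8516 kg/s


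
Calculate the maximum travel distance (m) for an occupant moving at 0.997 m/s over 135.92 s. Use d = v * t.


d = 0.997 * 135.92 = 135.51 m

135.51 m


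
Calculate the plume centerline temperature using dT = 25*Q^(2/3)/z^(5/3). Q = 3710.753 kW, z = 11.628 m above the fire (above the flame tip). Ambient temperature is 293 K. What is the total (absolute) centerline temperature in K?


Q^(2/3) = 239.69
z^(5/3) = 59.682
dT = 25 * 239.69 / 59.682 = 100.40 K
T = 293 + 100.40 = 393.40 K

393.40 K


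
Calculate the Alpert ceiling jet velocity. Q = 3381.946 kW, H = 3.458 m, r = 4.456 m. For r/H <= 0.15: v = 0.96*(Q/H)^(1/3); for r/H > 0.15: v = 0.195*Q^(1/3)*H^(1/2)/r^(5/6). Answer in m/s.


r/H = 4.456 / 3.458 = 1.2886
r/H > 0.15, so v = 0.195*Q^(1/3)*H^(1/2)/r^(5/6)
Q^(1/3) = 15.010
H^(1/2) = 1.8596
r^(5/6) = 3.4737
v = 0.195 * 15.010 * 1.8596 / 3.4737 = 1.5669 m/s

1.5669 m/s


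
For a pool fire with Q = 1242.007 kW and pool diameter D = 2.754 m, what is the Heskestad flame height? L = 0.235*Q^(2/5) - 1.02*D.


Q^(2/5) = 17.284
0.235 * Q^(2/5) = 4.0618
1.02 * D = 2.8091
L = 1.2527 m

1.2527 m


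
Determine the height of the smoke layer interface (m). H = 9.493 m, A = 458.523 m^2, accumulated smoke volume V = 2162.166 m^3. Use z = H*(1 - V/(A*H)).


V/(A*H) = 0.49673
1 - 0.49673 = 0.50327
z = 9.493 * 0.50327 = 4.7775 m

4.7775 m


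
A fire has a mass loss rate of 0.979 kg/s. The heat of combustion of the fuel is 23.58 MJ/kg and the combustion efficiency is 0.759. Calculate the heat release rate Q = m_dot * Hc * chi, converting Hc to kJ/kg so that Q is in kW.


Hc = 23.58 MJ/kg = 23.58 * 1000 kJ/kg = 23580 kJ/kg
Q = 0.979 kg/s * 23580 kJ/kg * 0.759 = 17521 kW

17521 kW


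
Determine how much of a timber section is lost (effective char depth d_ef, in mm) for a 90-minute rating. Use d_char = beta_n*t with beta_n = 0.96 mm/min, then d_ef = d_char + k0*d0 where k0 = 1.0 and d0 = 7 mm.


d_char = 0.96 * 90 = 86.4 mm
d_ef = 86.4 + 1.0*7 = 93.4 mm

93.4 mm


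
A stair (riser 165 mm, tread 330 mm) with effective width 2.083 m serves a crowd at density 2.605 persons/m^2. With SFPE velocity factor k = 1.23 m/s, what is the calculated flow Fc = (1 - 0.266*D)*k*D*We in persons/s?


1 - 0.266*D = 1 - 0.266*2.605 = 0.30707
Fs = 0.30707 * 1.23 * 2.605 = 0.98390 persons/(s*m)
Fc = 0.98390 * 2.083 = 2.0495 persons/s

2.0495 persons/s


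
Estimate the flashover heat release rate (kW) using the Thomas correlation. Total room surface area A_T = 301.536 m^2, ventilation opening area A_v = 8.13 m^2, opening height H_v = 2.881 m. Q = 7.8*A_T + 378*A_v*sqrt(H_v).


7.8*A_T = 2352.0
sqrt(H_v) = 1.6974
378*A_v*sqrt(H_v) = 5216.2
Q = 2352.0 + 5216.2 = 7568.2 kW

7568.2 kW


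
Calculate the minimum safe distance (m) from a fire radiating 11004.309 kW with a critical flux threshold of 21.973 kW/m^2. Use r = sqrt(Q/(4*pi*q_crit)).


4*pi*q_crit = 276.12
Q/(4*pi*q_crit) = 39.853
r = sqrt(39.853) = 6.3129 m

6.3129 m


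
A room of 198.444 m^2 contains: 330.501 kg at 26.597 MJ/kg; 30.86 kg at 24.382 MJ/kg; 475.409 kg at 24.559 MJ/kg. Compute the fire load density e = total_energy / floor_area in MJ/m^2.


Total energy = 330.501*26.597 + 30.86*24.382 + 475.409*24.559
= 8790.335 + 752.4285 + 11675.57
= 21218.33 MJ
e = 21218.33 / 198.444 = 106.92 MJ/m^2

106.92 MJ/m^2


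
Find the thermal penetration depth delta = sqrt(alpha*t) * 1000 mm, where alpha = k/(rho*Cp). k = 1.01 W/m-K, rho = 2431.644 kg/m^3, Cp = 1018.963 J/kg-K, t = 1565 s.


alpha = 1.01 / (2431.644 * 1018.963) = 4.0763e-07 m^2/s
alpha * t = 0.00063794
delta = sqrt(0.00063794) * 1000 = 25.257 mm

25.257 mm


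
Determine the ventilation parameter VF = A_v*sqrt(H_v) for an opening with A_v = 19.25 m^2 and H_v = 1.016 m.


sqrt(H_v) = 1.0080
VF = 19.25 * 1.0080 = 19.403 m^(5/2)

19.403 m^(5/2)


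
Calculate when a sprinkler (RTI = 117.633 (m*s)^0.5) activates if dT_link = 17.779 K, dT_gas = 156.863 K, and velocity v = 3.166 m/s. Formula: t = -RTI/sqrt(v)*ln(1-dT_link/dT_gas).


dT_link/dT_gas = 0.11334
ln(1 - 0.11334) = -0.12029
t = -117.633 / sqrt(3.166) * -0.12029 = 7.9528 s

7.9528 s


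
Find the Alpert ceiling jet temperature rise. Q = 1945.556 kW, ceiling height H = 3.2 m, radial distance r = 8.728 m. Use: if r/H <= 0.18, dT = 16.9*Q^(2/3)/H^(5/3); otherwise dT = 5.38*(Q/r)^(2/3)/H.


r/H = 8.728 / 3.2 = 2.7275
r/H > 0.18, so dT = 5.38*(Q/r)^(2/3)/H
Q/r = 222.91
(Q/r)^(2/3) = 36.764
dT = 5.38 * 36.764 / 3.2 = 61.809 K

61.809 K


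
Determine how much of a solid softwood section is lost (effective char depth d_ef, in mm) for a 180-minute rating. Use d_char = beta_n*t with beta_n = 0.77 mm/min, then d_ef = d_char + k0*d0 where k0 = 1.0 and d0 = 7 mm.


d_char = 0.77 * 180 = 138.6 mm
d_ef = 138.6 + 1.0*7 = 145.6 mm

145.6 mm


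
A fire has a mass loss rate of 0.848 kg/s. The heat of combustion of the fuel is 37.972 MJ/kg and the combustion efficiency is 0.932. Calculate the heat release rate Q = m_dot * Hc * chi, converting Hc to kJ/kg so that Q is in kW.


Hc = 37.972 MJ/kg = 37.972 * 1000 kJ/kg = 37972 kJ/kg
Q = 0.848 kg/s * 37972 kJ/kg * 0.932 = 30011 kW

30011 kW


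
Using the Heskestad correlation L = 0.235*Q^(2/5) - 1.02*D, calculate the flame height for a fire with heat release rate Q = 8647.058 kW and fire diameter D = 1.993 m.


Q^(2/5) = 37.562
0.235 * Q^(2/5) = 8.8270
1.02 * D = 2.0329
L = 6.7942 m

6.7942 m


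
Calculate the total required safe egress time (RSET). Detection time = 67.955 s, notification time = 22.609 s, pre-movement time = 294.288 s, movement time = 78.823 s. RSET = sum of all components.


Total = 67.955 + 22.609 + 294.288 + 78.823 = 463.675 s

463.675 s


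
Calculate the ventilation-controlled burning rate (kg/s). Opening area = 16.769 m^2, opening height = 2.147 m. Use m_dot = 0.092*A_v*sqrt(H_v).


sqrt(H_v) = 1.4653
m_dot = 0.092 * 16.769 * 1.4653 = 2.2605 kg/s

2.2605 kg/s


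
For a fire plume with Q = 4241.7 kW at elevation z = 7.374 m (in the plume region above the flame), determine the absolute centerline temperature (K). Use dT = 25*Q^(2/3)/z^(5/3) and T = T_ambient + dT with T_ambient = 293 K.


Q^(2/3) = 262.04
z^(5/3) = 27.936
dT = 25 * 262.04 / 27.936 = 234.49 K
T = 293 + 234.49 = 527.49 K

527.49 K


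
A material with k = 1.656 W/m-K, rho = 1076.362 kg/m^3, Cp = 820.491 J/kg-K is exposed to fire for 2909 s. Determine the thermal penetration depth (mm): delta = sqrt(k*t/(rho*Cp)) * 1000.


alpha = 1.656 / (1076.362 * 820.491) = 1.8751e-06 m^2/s
alpha * t = 0.0054547
delta = sqrt(0.0054547) * 1000 = 73.856 mm

73.856 mm


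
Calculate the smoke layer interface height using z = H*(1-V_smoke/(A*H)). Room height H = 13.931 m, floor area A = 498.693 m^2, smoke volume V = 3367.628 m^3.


V/(A*H) = 0.48474
1 - 0.48474 = 0.51526
z = 13.931 * 0.51526 = 7.1781 m

7.1781 m


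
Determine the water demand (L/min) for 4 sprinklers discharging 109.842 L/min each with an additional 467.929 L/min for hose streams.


Sprinkler demand = 4 * 109.842 = 439.368 L/min
Total = 439.368 + 467.929 = 907.297 L/min

907.297 L/min


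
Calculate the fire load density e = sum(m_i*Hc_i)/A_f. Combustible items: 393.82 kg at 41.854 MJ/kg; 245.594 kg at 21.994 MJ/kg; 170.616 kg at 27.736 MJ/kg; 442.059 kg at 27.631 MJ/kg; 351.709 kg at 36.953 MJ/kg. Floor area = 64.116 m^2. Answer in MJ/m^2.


Total energy = 393.82*41.854 + 245.594*21.994 + 170.616*27.736 + 442.059*27.631 + 351.709*36.953
= 16482.94 + 5401.594 + 4732.205 + 12214.53 + 12996.70
= 51827.98 MJ
e = 51827.98 / 64.116 = 808.35 MJ/m^2

808.35 MJ/m^2


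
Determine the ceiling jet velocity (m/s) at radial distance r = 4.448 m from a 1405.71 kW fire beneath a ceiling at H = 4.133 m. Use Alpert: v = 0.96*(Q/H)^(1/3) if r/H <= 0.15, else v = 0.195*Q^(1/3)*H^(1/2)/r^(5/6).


r/H = 4.448 / 4.133 = 1.0762
r/H > 0.15, so v = 0.195*Q^(1/3)*H^(1/2)/r^(5/6)
Q^(1/3) = 11.202
H^(1/2) = 2.0330
r^(5/6) = 3.4685
v = 0.195 * 11.202 * 2.0330 / 3.4685 = 1.2803 m/s

1.2803 m/s


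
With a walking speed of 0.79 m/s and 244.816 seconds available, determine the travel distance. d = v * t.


d = 0.79 * 244.816 = 193.40 m

193.40 m


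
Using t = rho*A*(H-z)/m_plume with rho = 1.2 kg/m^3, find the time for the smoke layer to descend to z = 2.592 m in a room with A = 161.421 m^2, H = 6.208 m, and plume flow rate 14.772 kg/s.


H - z = 3.616 m
t = 1.2 * 161.421 * 3.616 / 14.772 = 47.417 s

47.417 s


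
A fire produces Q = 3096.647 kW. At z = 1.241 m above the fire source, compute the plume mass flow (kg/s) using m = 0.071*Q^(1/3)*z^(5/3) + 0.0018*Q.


Q^(1/3) = 14.576
z^(5/3) = 1.4331
First term = 0.071 * 14.576 * 1.4331 = 1.4831
Second term = 0.0018 * 3096.647 = 5.5740
m = 7.0571 kg/s

7.0571 kg/s


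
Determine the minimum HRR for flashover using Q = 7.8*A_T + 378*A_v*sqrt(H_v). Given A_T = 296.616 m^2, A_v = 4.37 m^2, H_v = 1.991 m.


7.8*A_T = 2313.6
sqrt(H_v) = 1.4110
378*A_v*sqrt(H_v) = 2330.8
Q = 2313.6 + 2330.8 = 4644.4 kW

4644.4 kW


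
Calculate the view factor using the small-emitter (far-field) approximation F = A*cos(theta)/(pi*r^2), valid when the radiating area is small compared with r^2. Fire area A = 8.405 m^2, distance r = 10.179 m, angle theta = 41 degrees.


cos(41 deg) = 0.75471
pi*r^2 = 325.51
F = 8.405 * 0.75471 / 325.51 = 0.019488

0.019488


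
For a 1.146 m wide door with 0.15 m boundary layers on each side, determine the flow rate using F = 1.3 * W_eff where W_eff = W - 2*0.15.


W_eff = 1.146 - 0.30 = 0.846 m
F = 1.3 * 0.846 = 1.0998 persons/s

1.0998 persons/s


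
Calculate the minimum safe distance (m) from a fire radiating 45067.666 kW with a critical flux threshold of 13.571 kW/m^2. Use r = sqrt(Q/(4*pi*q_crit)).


4*pi*q_crit = 170.54
Q/(4*pi*q_crit) = 264.27
r = sqrt(264.27) = 16.256 m

16.256 m


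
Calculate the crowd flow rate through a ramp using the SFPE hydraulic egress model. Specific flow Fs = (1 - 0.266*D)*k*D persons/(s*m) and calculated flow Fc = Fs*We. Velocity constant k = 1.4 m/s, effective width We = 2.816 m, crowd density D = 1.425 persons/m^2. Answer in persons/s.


1 - 0.266*D = 1 - 0.266*1.425 = 0.62095
Fs = 0.62095 * 1.4 * 1.425 = 1.2388 persons/(s*m)
Fc = 1.2388 * 2.816 = 3.4884 persons/s

3.4884 persons/s


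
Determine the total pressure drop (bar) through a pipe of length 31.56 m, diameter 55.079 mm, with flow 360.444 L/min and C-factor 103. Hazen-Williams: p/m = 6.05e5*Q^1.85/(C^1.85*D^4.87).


Q^1.85 = 53722
C^1.85 = 5293.6
D^4.87 = 3.0102e+08
p/m = 0.020396 bar/m
p_total = 0.020396 * 31.56 = 0.64371 bar

0.64371 bar


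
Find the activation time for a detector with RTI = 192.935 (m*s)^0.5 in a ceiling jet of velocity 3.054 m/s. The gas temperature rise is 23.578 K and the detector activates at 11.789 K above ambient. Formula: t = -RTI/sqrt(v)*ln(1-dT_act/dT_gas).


dT_act/dT_gas = 0.5
ln(1 - 0.5) = -0.69315
t = -192.935 / sqrt(3.054) * -0.69315 = 76.525 s

76.525 s


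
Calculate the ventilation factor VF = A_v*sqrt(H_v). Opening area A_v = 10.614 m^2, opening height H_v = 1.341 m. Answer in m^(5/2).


sqrt(H_v) = 1.1580
VF = 10.614 * 1.1580 = 12.291 m^(5/2)

12.291 m^(5/2)


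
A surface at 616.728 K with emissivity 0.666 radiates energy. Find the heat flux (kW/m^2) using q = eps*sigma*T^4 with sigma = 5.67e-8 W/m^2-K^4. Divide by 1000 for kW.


T^4 = 1.4467e+11
q = 0.666 * 5.67e-8 * 1.4467e+11 / 1000 = 5.4630 kW/m^2

5.4630 kW/m^2
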